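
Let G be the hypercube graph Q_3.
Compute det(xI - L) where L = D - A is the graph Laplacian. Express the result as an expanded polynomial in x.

x^8 - 24x^7 + 240x^6 - 1296x^5 + 4080x^4 - 7488x^3 + 7424x^2 - 3072x

The graph has 8 vertices and degree multiset [3, 3, 3, 3, 3, 3, 3, 3]; D is the diagonal matrix of degrees and L = D - A. Computing det(xI - L) by cofactor expansion (or equivalently via sum-over-permutations) gives x^8 - 24x^7 + 240x^6 - 1296x^5 + 4080x^4 - 7488x^3 + 7424x^2 - 3072x. The constant term is 0 because L is singular (the all-ones vector lies in its kernel).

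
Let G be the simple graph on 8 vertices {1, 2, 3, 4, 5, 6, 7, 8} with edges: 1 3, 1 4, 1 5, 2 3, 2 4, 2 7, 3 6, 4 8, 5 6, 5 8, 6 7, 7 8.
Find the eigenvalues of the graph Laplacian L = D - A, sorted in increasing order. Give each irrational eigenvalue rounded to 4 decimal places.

[0, 2, 2, 2, 4, 4, 4, 6]

With the vertex order [1, 2, 3, 4, 5, 6, 7, 8], the degrees are [3, 3, 3, 3, 3, 3, 3, 3], giving D = diag(3, 3, 3, 3, 3, 3, 3, 3) and L = D - A. Diagonalising L (or applying a numerical eigensolver to the 8x8 matrix) gives the spectrum above. The single zero eigenvalue shows the graph is connected. The largest eigenvalue, 6, is at most the vertex count 8. The eigenvalues sum to 24, which equals trace(L) = 2|E|.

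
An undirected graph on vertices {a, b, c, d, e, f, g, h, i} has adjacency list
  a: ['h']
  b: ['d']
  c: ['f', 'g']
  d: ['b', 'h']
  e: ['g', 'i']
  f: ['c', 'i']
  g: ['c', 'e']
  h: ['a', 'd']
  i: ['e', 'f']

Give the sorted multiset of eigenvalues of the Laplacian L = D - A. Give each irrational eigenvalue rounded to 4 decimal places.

Each diagonal entry of L is the vertex degree and each off-diagonal entry is -1 where an edge is present, 0 otherwise; in the order [a, b, c, d, e, f, g, h, i] the diagonal is [1, 1, 2, 2, 2, 2, 2, 2, 2]. Since every row of L sums to 0, the all-ones vector is in the kernel and 0 is an eigenvalue. The 2 zero eigenvalues correspond to the 2 connected components.

[0, 0, 0.5858, 1.3820, 1.3820, 2, 3.4142, 3.6180, 3.6180]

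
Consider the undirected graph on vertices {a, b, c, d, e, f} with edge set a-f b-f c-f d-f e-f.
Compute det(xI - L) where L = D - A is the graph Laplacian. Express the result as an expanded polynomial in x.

x^6 - 10x^5 + 30x^4 - 40x^3 + 25x^2 - 6x

Each diagonal entry of L is the vertex degree and each off-diagonal entry is -1 where an edge is present, 0 otherwise; in the order [a, b, c, d, e, f] the diagonal is [1, 1, 1, 1, 1, 5]. The eigenvalues of L are [0, 1, 1, 1, 1, 6]; the characteristic polynomial is the product of (x - lambda_i), which multiplies out to x^6 - 10x^5 + 30x^4 - 40x^3 + 25x^2 - 6x. The constant term is 0 because L is singular (the all-ones vector lies in its kernel). There is one zero in the spectrum, matching the 1 component. By the matrix-tree theorem the graph has (1/6) * product of the nonzero eigenvalues = 1 spanning tree.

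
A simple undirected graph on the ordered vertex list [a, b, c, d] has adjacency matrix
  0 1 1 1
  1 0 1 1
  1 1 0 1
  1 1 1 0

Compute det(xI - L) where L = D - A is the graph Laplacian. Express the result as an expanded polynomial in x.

x^4 - 12x^3 + 48x^2 - 64x

With the vertex order [a, b, c, d], the degrees are [3, 3, 3, 3], giving D = diag(3, 3, 3, 3) and L = D - A. Computing det(xI - L) by cofactor expansion (or equivalently via sum-over-permutations) gives x^4 - 12x^3 + 48x^2 - 64x. Since p(0) = det(-L) = 0, x divides p(x). The largest eigenvalue, 4, is at most the vertex count 4.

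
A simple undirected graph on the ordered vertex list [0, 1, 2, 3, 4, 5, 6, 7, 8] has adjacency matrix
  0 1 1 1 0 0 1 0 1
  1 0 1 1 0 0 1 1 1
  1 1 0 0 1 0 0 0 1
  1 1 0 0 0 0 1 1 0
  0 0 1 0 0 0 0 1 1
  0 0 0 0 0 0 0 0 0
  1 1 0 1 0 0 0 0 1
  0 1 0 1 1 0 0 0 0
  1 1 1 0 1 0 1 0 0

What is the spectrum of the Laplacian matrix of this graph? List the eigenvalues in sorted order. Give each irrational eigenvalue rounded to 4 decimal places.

Each diagonal entry of L is the vertex degree and each off-diagonal entry is -1 where an edge is present, 0 otherwise; in the order [0, 1, 2, 3, 4, 5, 6, 7, 8] the diagonal is [5, 6, 4, 4, 3, 0, 4, 3, 5]. The multiplicity of 0 as a Laplacian eigenvalue equals the number of connected components. The 2 zero eigenvalues correspond to the 2 connected components. The eigenvalues sum to 34, which equals trace(L) = 2|E|. There are 2 zeros in the spectrum, matching the 2 components.

[0, 0, 2.3033, 2.6225, 4.4146, 5.0884, 6, 6.3686, 7.2026]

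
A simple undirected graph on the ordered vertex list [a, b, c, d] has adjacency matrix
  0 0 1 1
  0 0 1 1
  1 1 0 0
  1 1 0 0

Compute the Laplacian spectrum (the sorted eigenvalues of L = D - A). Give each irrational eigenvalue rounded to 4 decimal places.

[0, 2, 2, 4]

With the vertex order [a, b, c, d], the degrees are [2, 2, 2, 2], giving D = diag(2, 2, 2, 2) and L = D - A. Diagonalising L (or applying a numerical eigensolver to the 4x4 matrix) gives the spectrum above. The single zero eigenvalue shows the graph is connected. There is one zero in the spectrum, matching the 1 component.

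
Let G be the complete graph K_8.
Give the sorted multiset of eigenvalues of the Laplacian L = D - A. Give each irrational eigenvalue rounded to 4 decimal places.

[0, 8, 8, 8, 8, 8, 8, 8]

The graph has 8 vertices and degree multiset [7, 7, 7, 7, 7, 7, 7, 7]; D is the diagonal matrix of degrees and L = D - A. Diagonalising L (or applying a numerical eigensolver to the 8x8 matrix) gives the spectrum above. By the matrix-tree theorem the graph has (1/8) * product of the nonzero eigenvalues = 262144 spanning trees.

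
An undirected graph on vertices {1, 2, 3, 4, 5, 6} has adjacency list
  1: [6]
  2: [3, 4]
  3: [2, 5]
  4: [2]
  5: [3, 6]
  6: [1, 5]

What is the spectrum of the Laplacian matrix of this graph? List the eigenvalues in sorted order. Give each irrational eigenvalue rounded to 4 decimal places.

[0, 0.2679, 1, 2, 3, 3.7321]

With the vertex order [1, 2, 3, 4, 5, 6], the degrees are [1, 2, 2, 1, 2, 2], giving D = diag(1, 2, 2, 1, 2, 2) and L = D - A. Since every row of L sums to 0, the all-ones vector is in the kernel and 0 is an eigenvalue. The eigenvalues sum to 10, which equals trace(L) = 2|E|.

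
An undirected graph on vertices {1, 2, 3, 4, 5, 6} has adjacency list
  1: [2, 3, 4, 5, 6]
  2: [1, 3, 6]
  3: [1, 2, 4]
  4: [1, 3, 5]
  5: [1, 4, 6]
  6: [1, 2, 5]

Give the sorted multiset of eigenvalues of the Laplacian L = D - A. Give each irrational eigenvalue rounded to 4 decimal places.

With the vertex order [1, 2, 3, 4, 5, 6], the degrees are [5, 3, 3, 3, 3, 3], giving D = diag(5, 3, 3, 3, 3, 3) and L = D - A. Diagonalising L (or applying a numerical eigensolver to the 6x6 matrix) gives the spectrum above. The single zero eigenvalue shows the graph is connected. The largest eigenvalue, 6, is at most the vertex count 6.

[0, 2.3820, 2.3820, 4.6180, 4.6180, 6]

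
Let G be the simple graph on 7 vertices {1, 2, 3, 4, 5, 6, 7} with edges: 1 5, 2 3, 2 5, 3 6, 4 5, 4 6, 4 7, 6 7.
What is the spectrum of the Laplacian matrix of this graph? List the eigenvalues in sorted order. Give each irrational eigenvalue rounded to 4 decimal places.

Each diagonal entry of L is the vertex degree and each off-diagonal entry is -1 where an edge is present, 0 otherwise; in the order [1, 2, 3, 4, 5, 6, 7] the diagonal is [1, 2, 2, 3, 3, 3, 2]. Diagonalising L (or applying a numerical eigensolver to the 7x7 matrix) gives the spectrum above. The eigenvalues sum to 16, which equals trace(L) = 2|E|.

[0, 0.6490, 1.0910, 2.2416, 3.1462, 4.2048, 4.6675]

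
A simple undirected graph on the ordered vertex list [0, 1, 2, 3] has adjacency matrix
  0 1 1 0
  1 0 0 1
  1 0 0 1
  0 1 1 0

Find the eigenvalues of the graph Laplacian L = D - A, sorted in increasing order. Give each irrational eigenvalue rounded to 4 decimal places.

[0, 2, 2, 4]

With the vertex order [0, 1, 2, 3], the degrees are [2, 2, 2, 2], giving D = diag(2, 2, 2, 2) and L = D - A. Since every row of L sums to 0, the all-ones vector is in the kernel and 0 is an eigenvalue. The single zero eigenvalue shows the graph is connected. The eigenvalues sum to 8, which equals trace(L) = 2|E|. By the matrix-tree theorem the graph has (1/4) * product of the nonzero eigenvalues = 4 spanning trees.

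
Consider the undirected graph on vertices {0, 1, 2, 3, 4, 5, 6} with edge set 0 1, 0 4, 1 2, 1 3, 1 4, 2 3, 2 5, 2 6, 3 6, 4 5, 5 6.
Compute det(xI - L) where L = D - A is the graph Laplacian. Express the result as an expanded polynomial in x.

x^7 - 22x^6 + 195x^5 - 886x^4 + 2158x^3 - 2638x^2 + 1239x

Reading degrees in the order [0, 1, 2, 3, 4, 5, 6] gives [2, 4, 4, 3, 3, 3, 3]; set D = diag(2, 4, 4, 3, 3, 3, 3) and form L = D - A. L has integer entries, so p(x) = det(xI - L) has integer coefficients. Expanding the determinant yields x^7 - 22x^6 + 195x^5 - 886x^4 + 2158x^3 - 2638x^2 + 1239x. The coefficient of x^6 equals -trace(L) = -22, matching the sum of degrees. There is one zero in the spectrum, matching the 1 component.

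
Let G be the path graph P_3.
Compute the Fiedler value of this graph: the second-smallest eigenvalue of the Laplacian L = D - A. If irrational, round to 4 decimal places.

The graph has 3 vertices and degree multiset [2, 1, 1]; D is the diagonal matrix of degrees and L = D - A. Computing the eigenvalues of L and sorting gives [0, 1, 3]. The Fiedler value lambda_2 = 1 is strictly positive, so the graph is connected. The largest eigenvalue, 3, is at most the vertex count 3. The eigenvalues sum to 4, which equals trace(L) = 2|E|.

1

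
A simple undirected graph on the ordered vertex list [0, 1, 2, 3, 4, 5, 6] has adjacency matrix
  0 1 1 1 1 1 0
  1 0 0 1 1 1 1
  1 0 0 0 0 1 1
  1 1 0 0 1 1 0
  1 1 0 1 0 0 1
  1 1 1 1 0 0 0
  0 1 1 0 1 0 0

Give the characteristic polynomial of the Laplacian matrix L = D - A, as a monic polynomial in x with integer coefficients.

Each diagonal entry of L is the vertex degree and each off-diagonal entry is -1 where an edge is present, 0 otherwise; in the order [0, 1, 2, 3, 4, 5, 6] the diagonal is [5, 5, 3, 4, 4, 4, 3]. L has integer entries, so p(x) = det(xI - L) has integer coefficients. Expanding the determinant yields x^7 - 28x^6 + 320x^5 - 1906x^4 + 6224x^3 - 10540x^2 + 7224x. The constant term is 0 because L is singular (the all-ones vector lies in its kernel). The eigenvalues sum to 28, which equals trace(L) = 2|E|.

x^7 - 28x^6 + 320x^5 - 1906x^4 + 6224x^3 - 10540x^2 + 7224x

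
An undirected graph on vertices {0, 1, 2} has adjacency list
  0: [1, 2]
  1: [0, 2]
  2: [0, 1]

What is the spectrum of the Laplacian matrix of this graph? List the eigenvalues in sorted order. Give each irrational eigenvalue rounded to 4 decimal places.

Each diagonal entry of L is the vertex degree and each off-diagonal entry is -1 where an edge is present, 0 otherwise; in the order [0, 1, 2] the diagonal is [2, 2, 2]. Diagonalising L (or applying a numerical eigensolver to the 3x3 matrix) gives the spectrum above. The single zero eigenvalue shows the graph is connected. The largest eigenvalue, 3, is at most the vertex count 3. There is one zero in the spectrum, matching the 1 component.

[0, 3, 3]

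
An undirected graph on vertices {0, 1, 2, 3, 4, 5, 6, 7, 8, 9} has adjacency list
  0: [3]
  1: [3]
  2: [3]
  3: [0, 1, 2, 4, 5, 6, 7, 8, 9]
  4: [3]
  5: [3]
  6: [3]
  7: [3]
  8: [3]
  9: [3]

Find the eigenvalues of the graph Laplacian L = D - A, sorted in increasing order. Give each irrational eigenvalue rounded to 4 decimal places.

Each diagonal entry of L is the vertex degree and each off-diagonal entry is -1 where an edge is present, 0 otherwise; in the order [0, 1, 2, 3, 4, 5, 6, 7, 8, 9] the diagonal is [1, 1, 1, 9, 1, 1, 1, 1, 1, 1]. Since every row of L sums to 0, the all-ones vector is in the kernel and 0 is an eigenvalue. By the matrix-tree theorem the graph has (1/10) * product of the nonzero eigenvalues = 1 spanning tree.

[0, 1, 1, 1, 1, 1, 1, 1, 1, 10]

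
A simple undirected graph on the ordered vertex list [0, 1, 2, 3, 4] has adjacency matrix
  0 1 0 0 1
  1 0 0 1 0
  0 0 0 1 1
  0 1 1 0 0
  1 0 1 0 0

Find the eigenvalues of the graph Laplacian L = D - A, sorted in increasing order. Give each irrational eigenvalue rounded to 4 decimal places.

[0, 1.3820, 1.3820, 3.6180, 3.6180]

Each diagonal entry of L is the vertex degree and each off-diagonal entry is -1 where an edge is present, 0 otherwise; in the order [0, 1, 2, 3, 4] the diagonal is [2, 2, 2, 2, 2]. The multiplicity of 0 as a Laplacian eigenvalue equals the number of connected components. The single zero eigenvalue shows the graph is connected. The eigenvalues sum to 10, which equals trace(L) = 2|E|.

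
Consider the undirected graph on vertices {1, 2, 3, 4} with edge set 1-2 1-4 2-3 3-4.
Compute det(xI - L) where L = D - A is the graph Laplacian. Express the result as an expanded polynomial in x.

Reading degrees in the order [1, 2, 3, 4] gives [2, 2, 2, 2]; set D = diag(2, 2, 2, 2) and form L = D - A. L has integer entries, so p(x) = det(xI - L) has integer coefficients. Expanding the determinant yields x^4 - 8x^3 + 20x^2 - 16x. Since p(0) = det(-L) = 0, x divides p(x). By the matrix-tree theorem the graph has (1/4) * product of the nonzero eigenvalues = 4 spanning trees. The eigenvalues sum to 8, which equals trace(L) = 2|E|.

x^4 - 8x^3 + 20x^2 - 16x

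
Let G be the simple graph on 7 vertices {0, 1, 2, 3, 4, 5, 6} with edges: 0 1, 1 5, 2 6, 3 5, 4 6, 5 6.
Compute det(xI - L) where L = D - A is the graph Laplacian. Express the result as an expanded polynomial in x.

x^7 - 12x^6 + 53x^5 - 108x^4 + 105x^3 - 46x^2 + 7x

Each diagonal entry of L is the vertex degree and each off-diagonal entry is -1 where an edge is present, 0 otherwise; in the order [0, 1, 2, 3, 4, 5, 6] the diagonal is [1, 2, 1, 1, 1, 3, 3]. Computing det(xI - L) by cofactor expansion (or equivalently via sum-over-permutations) gives x^7 - 12x^6 + 53x^5 - 108x^4 + 105x^3 - 46x^2 + 7x. The coefficient of x^6 equals -trace(L) = -12, matching the sum of degrees. By the matrix-tree theorem the graph has (1/7) * product of the nonzero eigenvalues = 1 spanning tree. The largest eigenvalue, 4.6287, is at most the vertex count 7.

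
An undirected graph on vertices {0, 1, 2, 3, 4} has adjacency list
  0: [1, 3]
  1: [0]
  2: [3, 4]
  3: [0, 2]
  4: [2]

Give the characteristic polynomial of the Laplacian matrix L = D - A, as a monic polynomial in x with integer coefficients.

x^5 - 8x^4 + 21x^3 - 20x^2 + 5x

Each diagonal entry of L is the vertex degree and each off-diagonal entry is -1 where an edge is present, 0 otherwise; in the order [0, 1, 2, 3, 4] the diagonal is [2, 1, 2, 2, 1]. Computing det(xI - L) by cofactor expansion (or equivalently via sum-over-permutations) gives x^5 - 8x^4 + 21x^3 - 20x^2 + 5x. Since p(0) = det(-L) = 0, x divides p(x). There is one zero in the spectrum, matching the 1 component.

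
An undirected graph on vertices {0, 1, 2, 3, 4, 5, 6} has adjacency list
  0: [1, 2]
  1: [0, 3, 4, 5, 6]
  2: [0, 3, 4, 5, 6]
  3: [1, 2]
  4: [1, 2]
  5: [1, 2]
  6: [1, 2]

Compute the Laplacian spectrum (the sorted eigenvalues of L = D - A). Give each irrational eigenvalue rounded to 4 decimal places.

Reading degrees in the order [0, 1, 2, 3, 4, 5, 6] gives [2, 5, 5, 2, 2, 2, 2]; set D = diag(2, 5, 5, 2, 2, 2, 2) and form L = D - A. L is symmetric positive semidefinite, so every eigenvalue is real and nonnegative. By the matrix-tree theorem the graph has (1/7) * product of the nonzero eigenvalues = 80 spanning trees. The largest eigenvalue, 7, is at most the vertex count 7.

[0, 2, 2, 2, 2, 5, 7]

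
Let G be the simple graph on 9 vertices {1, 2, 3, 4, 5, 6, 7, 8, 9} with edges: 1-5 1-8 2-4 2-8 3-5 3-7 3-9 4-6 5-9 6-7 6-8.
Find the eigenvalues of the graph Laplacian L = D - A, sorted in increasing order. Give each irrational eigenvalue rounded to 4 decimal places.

Each diagonal entry of L is the vertex degree and each off-diagonal entry is -1 where an edge is present, 0 otherwise; in the order [1, 2, 3, 4, 5, 6, 7, 8, 9] the diagonal is [2, 2, 3, 2, 3, 3, 2, 3, 2]. The multiplicity of 0 as a Laplacian eigenvalue equals the number of connected components. The largest eigenvalue, 5, is at most the vertex count 9.

[0, 0.4679, 1.1981, 1.6527, 2.5550, 3, 3.8794, 4.2470, 5]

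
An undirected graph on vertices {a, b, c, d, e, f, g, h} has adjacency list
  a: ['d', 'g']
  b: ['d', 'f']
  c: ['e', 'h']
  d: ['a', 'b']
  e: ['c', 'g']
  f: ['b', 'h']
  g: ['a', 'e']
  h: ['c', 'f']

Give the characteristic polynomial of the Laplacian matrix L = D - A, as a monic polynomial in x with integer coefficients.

Reading degrees in the order [a, b, c, d, e, f, g, h] gives [2, 2, 2, 2, 2, 2, 2, 2]; set D = diag(2, 2, 2, 2, 2, 2, 2, 2) and form L = D - A. Computing det(xI - L) by cofactor expansion (or equivalently via sum-over-permutations) gives x^8 - 16x^7 + 104x^6 - 352x^5 + 660x^4 - 672x^3 + 336x^2 - 64x. The coefficient of x^7 equals -trace(L) = -16, matching the sum of degrees. The eigenvalues sum to 16, which equals trace(L) = 2|E|.

x^8 - 16x^7 + 104x^6 - 352x^5 + 660x^4 - 672x^3 + 336x^2 - 64x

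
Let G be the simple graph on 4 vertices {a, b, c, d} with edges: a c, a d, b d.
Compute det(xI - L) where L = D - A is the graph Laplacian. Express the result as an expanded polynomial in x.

Each diagonal entry of L is the vertex degree and each off-diagonal entry is -1 where an edge is present, 0 otherwise; in the order [a, b, c, d] the diagonal is [2, 1, 1, 2]. Computing det(xI - L) by cofactor expansion (or equivalently via sum-over-permutations) gives x^4 - 6x^3 + 10x^2 - 4x. The constant term is 0 because L is singular (the all-ones vector lies in its kernel).

x^4 - 6x^3 + 10x^2 - 4x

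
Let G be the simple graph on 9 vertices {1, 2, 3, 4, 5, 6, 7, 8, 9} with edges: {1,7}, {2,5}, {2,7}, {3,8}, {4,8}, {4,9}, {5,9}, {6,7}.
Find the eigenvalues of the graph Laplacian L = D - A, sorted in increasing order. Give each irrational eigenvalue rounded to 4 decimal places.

With the vertex order [1, 2, 3, 4, 5, 6, 7, 8, 9], the degrees are [1, 2, 1, 2, 2, 1, 3, 2, 2], giving D = diag(1, 2, 1, 2, 2, 1, 3, 2, 2) and L = D - A. The multiplicity of 0 as a Laplacian eigenvalue equals the number of connected components.

[0, 0.1289, 0.5540, 1, 1.2613, 2.1326, 3, 3.6881, 4.2350]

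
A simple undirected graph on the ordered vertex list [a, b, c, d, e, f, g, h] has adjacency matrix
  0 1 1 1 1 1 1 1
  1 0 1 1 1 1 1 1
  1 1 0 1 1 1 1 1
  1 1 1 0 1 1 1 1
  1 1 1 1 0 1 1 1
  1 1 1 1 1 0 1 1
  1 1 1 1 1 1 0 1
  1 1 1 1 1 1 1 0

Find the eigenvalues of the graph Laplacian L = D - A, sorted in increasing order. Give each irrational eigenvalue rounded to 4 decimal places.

[0, 8, 8, 8, 8, 8, 8, 8]

With the vertex order [a, b, c, d, e, f, g, h], the degrees are [7, 7, 7, 7, 7, 7, 7, 7], giving D = diag(7, 7, 7, 7, 7, 7, 7, 7) and L = D - A. Since every row of L sums to 0, the all-ones vector is in the kernel and 0 is an eigenvalue. The single zero eigenvalue shows the graph is connected. The largest eigenvalue, 8, is at most the vertex count 8.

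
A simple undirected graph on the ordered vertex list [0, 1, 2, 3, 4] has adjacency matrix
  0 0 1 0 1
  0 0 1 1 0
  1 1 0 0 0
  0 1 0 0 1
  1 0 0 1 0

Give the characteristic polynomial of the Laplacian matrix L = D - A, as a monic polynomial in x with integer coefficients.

Each diagonal entry of L is the vertex degree and each off-diagonal entry is -1 where an edge is present, 0 otherwise; in the order [0, 1, 2, 3, 4] the diagonal is [2, 2, 2, 2, 2]. Computing det(xI - L) by cofactor expansion (or equivalently via sum-over-permutations) gives x^5 - 10x^4 + 35x^3 - 50x^2 + 25x. The constant term is 0 because L is singular (the all-ones vector lies in its kernel). The largest eigenvalue, 3.6180, is at most the vertex count 5.

x^5 - 10x^4 + 35x^3 - 50x^2 + 25x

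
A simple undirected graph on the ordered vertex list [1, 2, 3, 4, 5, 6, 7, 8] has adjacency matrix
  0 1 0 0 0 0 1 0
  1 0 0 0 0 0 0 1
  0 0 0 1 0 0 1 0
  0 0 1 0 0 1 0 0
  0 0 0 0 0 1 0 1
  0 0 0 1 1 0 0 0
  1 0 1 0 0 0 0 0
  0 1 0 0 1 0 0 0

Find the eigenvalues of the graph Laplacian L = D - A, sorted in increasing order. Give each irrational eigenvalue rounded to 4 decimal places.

[0, 0.5858, 0.5858, 2, 2, 3.4142, 3.4142, 4]

Each diagonal entry of L is the vertex degree and each off-diagonal entry is -1 where an edge is present, 0 otherwise; in the order [1, 2, 3, 4, 5, 6, 7, 8] the diagonal is [2, 2, 2, 2, 2, 2, 2, 2]. Since every row of L sums to 0, the all-ones vector is in the kernel and 0 is an eigenvalue. By the matrix-tree theorem the graph has (1/8) * product of the nonzero eigenvalues = 8 spanning trees.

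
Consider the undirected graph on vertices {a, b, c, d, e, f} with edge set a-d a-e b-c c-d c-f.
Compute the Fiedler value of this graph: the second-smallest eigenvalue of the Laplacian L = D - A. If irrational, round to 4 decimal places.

0.3249

Each diagonal entry of L is the vertex degree and each off-diagonal entry is -1 where an edge is present, 0 otherwise; in the order [a, b, c, d, e, f] the diagonal is [2, 1, 3, 2, 1, 1]. Computing the eigenvalues of L and sorting gives [0, 0.3249, 1, 1.4608, 3, 4.2143]. The Fiedler value lambda_2 = 0.3249 is strictly positive, so the graph is connected. The largest eigenvalue, 4.2143, is at most the vertex count 6.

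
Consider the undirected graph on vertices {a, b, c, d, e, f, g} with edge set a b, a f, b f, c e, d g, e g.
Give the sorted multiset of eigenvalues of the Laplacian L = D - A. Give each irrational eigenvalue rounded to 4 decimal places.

[0, 0, 0.5858, 2, 3, 3, 3.4142]

With the vertex order [a, b, c, d, e, f, g], the degrees are [2, 2, 1, 1, 2, 2, 2], giving D = diag(2, 2, 1, 1, 2, 2, 2) and L = D - A. Diagonalising L (or applying a numerical eigensolver to the 7x7 matrix) gives the spectrum above. The 2 zero eigenvalues correspond to the 2 connected components. There are 2 zeros in the spectrum, matching the 2 components.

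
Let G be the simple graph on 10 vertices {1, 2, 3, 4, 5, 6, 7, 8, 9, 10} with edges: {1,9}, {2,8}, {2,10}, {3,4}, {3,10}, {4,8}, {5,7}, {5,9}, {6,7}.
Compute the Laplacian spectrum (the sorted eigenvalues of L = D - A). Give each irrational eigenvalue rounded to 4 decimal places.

With the vertex order [1, 2, 3, 4, 5, 6, 7, 8, 9, 10], the degrees are [1, 2, 2, 2, 2, 1, 2, 2, 2, 2], giving D = diag(1, 2, 2, 2, 2, 1, 2, 2, 2, 2) and L = D - A. Diagonalising L (or applying a numerical eigensolver to the 10x10 matrix) gives the spectrum above. The 2 zero eigenvalues correspond to the 2 connected components.

[0, 0, 0.3820, 1.3820, 1.3820, 1.3820, 2.6180, 3.6180, 3.6180, 3.6180]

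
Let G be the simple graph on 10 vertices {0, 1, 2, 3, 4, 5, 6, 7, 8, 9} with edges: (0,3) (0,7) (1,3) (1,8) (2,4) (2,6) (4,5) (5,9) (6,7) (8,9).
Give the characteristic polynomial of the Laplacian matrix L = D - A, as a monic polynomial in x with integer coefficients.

Each diagonal entry of L is the vertex degree and each off-diagonal entry is -1 where an edge is present, 0 otherwise; in the order [0, 1, 2, 3, 4, 5, 6, 7, 8, 9] the diagonal is [2, 2, 2, 2, 2, 2, 2, 2, 2, 2]. Computing det(xI - L) by cofactor expansion (or equivalently via sum-over-permutations) gives x^10 - 20x^9 + 170x^8 - 800x^7 + 2275x^6 - 4004x^5 + 4290x^4 - 2640x^3 + 825x^2 - 100x. Since p(0) = det(-L) = 0, x divides p(x). The largest eigenvalue, 4, is at most the vertex count 10.

x^10 - 20x^9 + 170x^8 - 800x^7 + 2275x^6 - 4004x^5 + 4290x^4 - 2640x^3 + 825x^2 - 100x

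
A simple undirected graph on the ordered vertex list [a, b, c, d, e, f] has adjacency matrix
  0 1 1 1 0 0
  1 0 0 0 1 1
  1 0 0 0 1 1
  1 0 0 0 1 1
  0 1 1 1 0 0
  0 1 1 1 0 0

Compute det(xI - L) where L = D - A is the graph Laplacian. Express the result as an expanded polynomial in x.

Reading degrees in the order [a, b, c, d, e, f] gives [3, 3, 3, 3, 3, 3]; set D = diag(3, 3, 3, 3, 3, 3) and form L = D - A. Computing det(xI - L) by cofactor expansion (or equivalently via sum-over-permutations) gives x^6 - 18x^5 + 126x^4 - 432x^3 + 729x^2 - 486x. The coefficient of x^5 equals -trace(L) = -18, matching the sum of degrees. The largest eigenvalue, 6, is at most the vertex count 6. By the matrix-tree theorem the graph has (1/6) * product of the nonzero eigenvalues = 81 spanning trees.

x^6 - 18x^5 + 126x^4 - 432x^3 + 729x^2 - 486x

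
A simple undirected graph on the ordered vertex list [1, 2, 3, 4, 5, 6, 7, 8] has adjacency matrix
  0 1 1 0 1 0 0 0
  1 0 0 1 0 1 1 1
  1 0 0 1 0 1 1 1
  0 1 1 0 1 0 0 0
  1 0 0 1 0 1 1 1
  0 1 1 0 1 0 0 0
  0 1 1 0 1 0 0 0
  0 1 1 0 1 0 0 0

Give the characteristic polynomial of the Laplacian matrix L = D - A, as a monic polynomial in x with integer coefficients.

Each diagonal entry of L is the vertex degree and each off-diagonal entry is -1 where an edge is present, 0 otherwise; in the order [1, 2, 3, 4, 5, 6, 7, 8] the diagonal is [3, 5, 5, 3, 5, 3, 3, 3]. The eigenvalues of L are [0, 3, 3, 3, 3, 5, 5, 8]; the characteristic polynomial is the product of (x - lambda_i), which multiplies out to x^8 - 30x^7 + 375x^6 - 2540x^5 + 10095x^4 - 23598x^3 + 30105x^2 - 16200x. Since p(0) = det(-L) = 0, x divides p(x). The eigenvalues sum to 30, which equals trace(L) = 2|E|. The largest eigenvalue, 8, is at most the vertex count 8.

x^8 - 30x^7 + 375x^6 - 2540x^5 + 10095x^4 - 23598x^3 + 30105x^2 - 16200x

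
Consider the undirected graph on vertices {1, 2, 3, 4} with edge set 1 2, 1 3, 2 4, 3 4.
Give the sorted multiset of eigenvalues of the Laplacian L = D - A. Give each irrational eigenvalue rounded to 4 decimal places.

[0, 2, 2, 4]

Each diagonal entry of L is the vertex degree and each off-diagonal entry is -1 where an edge is present, 0 otherwise; in the order [1, 2, 3, 4] the diagonal is [2, 2, 2, 2]. Diagonalising L (or applying a numerical eigensolver to the 4x4 matrix) gives the spectrum above. The largest eigenvalue, 4, is at most the vertex count 4. By the matrix-tree theorem the graph has (1/4) * product of the nonzero eigenvalues = 4 spanning trees.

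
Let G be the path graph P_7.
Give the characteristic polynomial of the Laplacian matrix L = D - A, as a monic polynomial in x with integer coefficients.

x^7 - 12x^6 + 55x^5 - 120x^4 + 126x^3 - 56x^2 + 7x

The graph has 7 vertices and degree multiset [2, 2, 2, 2, 2, 1, 1]; D is the diagonal matrix of degrees and L = D - A. Computing det(xI - L) by cofactor expansion (or equivalently via sum-over-permutations) gives x^7 - 12x^6 + 55x^5 - 120x^4 + 126x^3 - 56x^2 + 7x. The coefficient of x^6 equals -trace(L) = -12, matching the sum of degrees.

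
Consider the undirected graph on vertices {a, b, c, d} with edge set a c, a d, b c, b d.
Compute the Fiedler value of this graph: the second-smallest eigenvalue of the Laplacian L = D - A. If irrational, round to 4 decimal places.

2

With the vertex order [a, b, c, d], the degrees are [2, 2, 2, 2], giving D = diag(2, 2, 2, 2) and L = D - A. Computing the eigenvalues of L and sorting gives [0, 2, 2, 4]. The Fiedler value lambda_2 = 2 is strictly positive, so the graph is connected. The largest eigenvalue, 4, is at most the vertex count 4. By the matrix-tree theorem the graph has (1/4) * product of the nonzero eigenvalues = 4 spanning trees.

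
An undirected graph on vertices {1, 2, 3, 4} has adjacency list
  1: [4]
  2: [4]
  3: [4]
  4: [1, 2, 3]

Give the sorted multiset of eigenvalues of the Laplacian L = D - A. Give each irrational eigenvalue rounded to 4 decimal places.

[0, 1, 1, 4]

With the vertex order [1, 2, 3, 4], the degrees are [1, 1, 1, 3], giving D = diag(1, 1, 1, 3) and L = D - A. The multiplicity of 0 as a Laplacian eigenvalue equals the number of connected components. The single zero eigenvalue shows the graph is connected. The eigenvalues sum to 6, which equals trace(L) = 2|E|.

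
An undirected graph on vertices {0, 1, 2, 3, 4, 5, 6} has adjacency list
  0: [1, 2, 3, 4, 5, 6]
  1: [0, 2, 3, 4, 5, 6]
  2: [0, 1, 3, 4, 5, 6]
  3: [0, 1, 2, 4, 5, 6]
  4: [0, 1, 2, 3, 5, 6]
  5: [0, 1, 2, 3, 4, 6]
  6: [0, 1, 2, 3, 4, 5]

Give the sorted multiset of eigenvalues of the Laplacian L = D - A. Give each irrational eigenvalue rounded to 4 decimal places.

[0, 7, 7, 7, 7, 7, 7]

With the vertex order [0, 1, 2, 3, 4, 5, 6], the degrees are [6, 6, 6, 6, 6, 6, 6], giving D = diag(6, 6, 6, 6, 6, 6, 6) and L = D - A. Since every row of L sums to 0, the all-ones vector is in the kernel and 0 is an eigenvalue. The single zero eigenvalue shows the graph is connected. The eigenvalues sum to 42, which equals trace(L) = 2|E|.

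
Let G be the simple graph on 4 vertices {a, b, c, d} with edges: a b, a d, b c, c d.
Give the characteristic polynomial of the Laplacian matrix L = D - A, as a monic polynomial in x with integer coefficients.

Reading degrees in the order [a, b, c, d] gives [2, 2, 2, 2]; set D = diag(2, 2, 2, 2) and form L = D - A. The eigenvalues of L are [0, 2, 2, 4]; the characteristic polynomial is the product of (x - lambda_i), which multiplies out to x^4 - 8x^3 + 20x^2 - 16x. The constant term is 0 because L is singular (the all-ones vector lies in its kernel).

x^4 - 8x^3 + 20x^2 - 16x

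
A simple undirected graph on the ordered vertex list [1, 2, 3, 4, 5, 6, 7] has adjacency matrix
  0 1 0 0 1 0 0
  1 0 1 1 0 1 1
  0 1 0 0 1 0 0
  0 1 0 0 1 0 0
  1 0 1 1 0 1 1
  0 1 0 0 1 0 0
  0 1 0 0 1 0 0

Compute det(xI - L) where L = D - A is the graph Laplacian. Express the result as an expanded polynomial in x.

Reading degrees in the order [1, 2, 3, 4, 5, 6, 7] gives [2, 5, 2, 2, 5, 2, 2]; set D = diag(2, 5, 2, 2, 5, 2, 2) and form L = D - A. Computing det(xI - L) by cofactor expansion (or equivalently via sum-over-permutations) gives x^7 - 20x^6 + 155x^5 - 600x^4 + 1240x^3 - 1312x^2 + 560x. Since p(0) = det(-L) = 0, x divides p(x). By the matrix-tree theorem the graph has (1/7) * product of the nonzero eigenvalues = 80 spanning trees. There is one zero in the spectrum, matching the 1 component.

x^7 - 20x^6 + 155x^5 - 600x^4 + 1240x^3 - 1312x^2 + 560x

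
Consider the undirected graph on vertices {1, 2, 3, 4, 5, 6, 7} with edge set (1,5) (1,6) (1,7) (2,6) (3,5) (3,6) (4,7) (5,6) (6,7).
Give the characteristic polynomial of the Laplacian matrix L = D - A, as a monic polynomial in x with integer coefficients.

x^7 - 18x^6 + 124x^5 - 412x^4 + 683x^3 - 526x^2 + 147x

With the vertex order [1, 2, 3, 4, 5, 6, 7], the degrees are [3, 1, 2, 1, 3, 5, 3], giving D = diag(3, 1, 2, 1, 3, 5, 3) and L = D - A. Computing det(xI - L) by cofactor expansion (or equivalently via sum-over-permutations) gives x^7 - 18x^6 + 124x^5 - 412x^4 + 683x^3 - 526x^2 + 147x. The coefficient of x^6 equals -trace(L) = -18, matching the sum of degrees. There is one zero in the spectrum, matching the 1 component.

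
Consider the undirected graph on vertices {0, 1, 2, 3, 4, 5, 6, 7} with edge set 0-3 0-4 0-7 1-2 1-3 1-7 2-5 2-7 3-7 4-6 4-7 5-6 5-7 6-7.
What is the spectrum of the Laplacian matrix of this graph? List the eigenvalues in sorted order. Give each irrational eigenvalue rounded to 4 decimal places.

[0, 1.7530, 1.7530, 3.4450, 3.4450, 4.8019, 4.8019, 8]

Each diagonal entry of L is the vertex degree and each off-diagonal entry is -1 where an edge is present, 0 otherwise; in the order [0, 1, 2, 3, 4, 5, 6, 7] the diagonal is [3, 3, 3, 3, 3, 3, 3, 7]. Since every row of L sums to 0, the all-ones vector is in the kernel and 0 is an eigenvalue. The largest eigenvalue, 8, is at most the vertex count 8.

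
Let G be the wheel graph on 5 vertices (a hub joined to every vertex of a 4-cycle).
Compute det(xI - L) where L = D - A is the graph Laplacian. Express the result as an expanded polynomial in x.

x^5 - 16x^4 + 94x^3 - 240x^2 + 225x

The graph has 5 vertices and degree multiset [4, 3, 3, 3, 3]; D is the diagonal matrix of degrees and L = D - A. L has integer entries, so p(x) = det(xI - L) has integer coefficients. Expanding the determinant yields x^5 - 16x^4 + 94x^3 - 240x^2 + 225x. The constant term is 0 because L is singular (the all-ones vector lies in its kernel).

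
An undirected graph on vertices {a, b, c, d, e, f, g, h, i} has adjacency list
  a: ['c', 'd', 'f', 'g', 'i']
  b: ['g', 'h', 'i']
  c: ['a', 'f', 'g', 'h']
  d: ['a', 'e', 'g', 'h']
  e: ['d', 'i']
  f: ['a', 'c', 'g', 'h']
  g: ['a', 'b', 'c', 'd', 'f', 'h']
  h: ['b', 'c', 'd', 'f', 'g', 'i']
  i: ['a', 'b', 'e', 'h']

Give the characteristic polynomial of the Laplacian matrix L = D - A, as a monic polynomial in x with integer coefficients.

Each diagonal entry of L is the vertex degree and each off-diagonal entry is -1 where an edge is present, 0 otherwise; in the order [a, b, c, d, e, f, g, h, i] the diagonal is [5, 3, 4, 4, 2, 4, 6, 6, 4]. L has integer entries, so p(x) = det(xI - L) has integer coefficients. Expanding the determinant yields x^9 - 38x^8 + 616x^7 - 5552x^6 + 30350x^5 - 102692x^4 + 209107x^3 - 232942x^2 + 107910x. Since p(0) = det(-L) = 0, x divides p(x).

x^9 - 38x^8 + 616x^7 - 5552x^6 + 30350x^5 - 102692x^4 + 209107x^3 - 232942x^2 + 107910x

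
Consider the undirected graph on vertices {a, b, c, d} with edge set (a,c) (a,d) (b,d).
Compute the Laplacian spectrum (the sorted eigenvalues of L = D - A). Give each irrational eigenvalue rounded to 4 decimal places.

Reading degrees in the order [a, b, c, d] gives [2, 1, 1, 2]; set D = diag(2, 1, 1, 2) and form L = D - A. Diagonalising L (or applying a numerical eigensolver to the 4x4 matrix) gives the spectrum above. The single zero eigenvalue shows the graph is connected. The eigenvalues sum to 6, which equals trace(L) = 2|E|. There is one zero in the spectrum, matching the 1 component.

[0, 0.5858, 2, 3.4142]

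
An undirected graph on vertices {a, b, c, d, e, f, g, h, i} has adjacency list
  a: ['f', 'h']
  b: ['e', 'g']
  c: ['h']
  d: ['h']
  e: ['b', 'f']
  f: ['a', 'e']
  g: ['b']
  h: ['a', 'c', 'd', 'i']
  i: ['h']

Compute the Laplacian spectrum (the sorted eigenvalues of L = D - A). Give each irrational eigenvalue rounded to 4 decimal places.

[0, 0.1487, 0.7169, 1, 1, 1.6629, 2.7405, 3.6330, 5.0980]

With the vertex order [a, b, c, d, e, f, g, h, i], the degrees are [2, 2, 1, 1, 2, 2, 1, 4, 1], giving D = diag(2, 2, 1, 1, 2, 2, 1, 4, 1) and L = D - A. Diagonalising L (or applying a numerical eigensolver to the 9x9 matrix) gives the spectrum above. The single zero eigenvalue shows the graph is connected. There is one zero in the spectrum, matching the 1 component.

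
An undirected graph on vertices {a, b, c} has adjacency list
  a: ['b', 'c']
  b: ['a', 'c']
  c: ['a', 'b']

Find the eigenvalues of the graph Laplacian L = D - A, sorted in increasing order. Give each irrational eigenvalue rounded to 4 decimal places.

Each diagonal entry of L is the vertex degree and each off-diagonal entry is -1 where an edge is present, 0 otherwise; in the order [a, b, c] the diagonal is [2, 2, 2]. Since every row of L sums to 0, the all-ones vector is in the kernel and 0 is an eigenvalue. There is one zero in the spectrum, matching the 1 component.

[0, 3, 3]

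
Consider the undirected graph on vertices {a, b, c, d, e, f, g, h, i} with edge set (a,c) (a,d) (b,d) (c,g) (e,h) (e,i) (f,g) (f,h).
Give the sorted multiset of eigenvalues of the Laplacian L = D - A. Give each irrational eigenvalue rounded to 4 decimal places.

[0, 0.1206, 0.4679, 1, 1.6527, 2.3473, 3, 3.5321, 3.8794]

With the vertex order [a, b, c, d, e, f, g, h, i], the degrees are [2, 1, 2, 2, 2, 2, 2, 2, 1], giving D = diag(2, 1, 2, 2, 2, 2, 2, 2, 1) and L = D - A. L is symmetric positive semidefinite, so every eigenvalue is real and nonnegative. By the matrix-tree theorem the graph has (1/9) * product of the nonzero eigenvalues = 1 spanning tree.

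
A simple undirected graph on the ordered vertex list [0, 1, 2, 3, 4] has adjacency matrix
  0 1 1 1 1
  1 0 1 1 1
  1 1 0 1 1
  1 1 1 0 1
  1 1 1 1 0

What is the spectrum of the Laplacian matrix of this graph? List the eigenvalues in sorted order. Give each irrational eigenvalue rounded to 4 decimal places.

Each diagonal entry of L is the vertex degree and each off-diagonal entry is -1 where an edge is present, 0 otherwise; in the order [0, 1, 2, 3, 4] the diagonal is [4, 4, 4, 4, 4]. The multiplicity of 0 as a Laplacian eigenvalue equals the number of connected components. The largest eigenvalue, 5, is at most the vertex count 5.

[0, 5, 5, 5, 5]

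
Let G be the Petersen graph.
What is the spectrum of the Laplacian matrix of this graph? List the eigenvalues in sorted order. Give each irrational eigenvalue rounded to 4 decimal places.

[0, 2, 2, 2, 2, 2, 5, 5, 5, 5]

The graph has 10 vertices and degree multiset [3, 3, 3, 3, 3, 3, 3, 3, 3, 3]; D is the diagonal matrix of degrees and L = D - A. L is symmetric positive semidefinite, so every eigenvalue is real and nonnegative. The single zero eigenvalue shows the graph is connected. The largest eigenvalue, 5, is at most the vertex count 10.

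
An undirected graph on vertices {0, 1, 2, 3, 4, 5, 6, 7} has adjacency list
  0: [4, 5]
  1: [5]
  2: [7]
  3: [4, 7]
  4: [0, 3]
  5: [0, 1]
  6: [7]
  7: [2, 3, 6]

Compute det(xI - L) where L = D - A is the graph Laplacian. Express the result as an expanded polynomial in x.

x^8 - 14x^7 + 77x^6 - 212x^5 + 309x^4 - 232x^3 + 79x^2 - 8x

With the vertex order [0, 1, 2, 3, 4, 5, 6, 7], the degrees are [2, 1, 1, 2, 2, 2, 1, 3], giving D = diag(2, 1, 1, 2, 2, 2, 1, 3) and L = D - A. L has integer entries, so p(x) = det(xI - L) has integer coefficients. Expanding the determinant yields x^8 - 14x^7 + 77x^6 - 212x^5 + 309x^4 - 232x^3 + 79x^2 - 8x. Since p(0) = det(-L) = 0, x divides p(x). The largest eigenvalue, 4.2332, is at most the vertex count 8.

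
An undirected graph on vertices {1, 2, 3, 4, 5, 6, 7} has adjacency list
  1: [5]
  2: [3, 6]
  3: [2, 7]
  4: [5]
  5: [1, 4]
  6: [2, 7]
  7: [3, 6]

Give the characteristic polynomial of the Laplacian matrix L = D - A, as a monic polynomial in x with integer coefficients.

Reading degrees in the order [1, 2, 3, 4, 5, 6, 7] gives [1, 2, 2, 1, 2, 2, 2]; set D = diag(1, 2, 2, 1, 2, 2, 2) and form L = D - A. The eigenvalues of L are [0, 0, 1, 2, 2, 3, 4]; the characteristic polynomial is the product of (x - lambda_i), which multiplies out to x^7 - 12x^6 + 55x^5 - 120x^4 + 124x^3 - 48x^2. The constant term is 0 because L is singular (the all-ones vector lies in its kernel). The largest eigenvalue, 4, is at most the vertex count 7.

x^7 - 12x^6 + 55x^5 - 120x^4 + 124x^3 - 48x^2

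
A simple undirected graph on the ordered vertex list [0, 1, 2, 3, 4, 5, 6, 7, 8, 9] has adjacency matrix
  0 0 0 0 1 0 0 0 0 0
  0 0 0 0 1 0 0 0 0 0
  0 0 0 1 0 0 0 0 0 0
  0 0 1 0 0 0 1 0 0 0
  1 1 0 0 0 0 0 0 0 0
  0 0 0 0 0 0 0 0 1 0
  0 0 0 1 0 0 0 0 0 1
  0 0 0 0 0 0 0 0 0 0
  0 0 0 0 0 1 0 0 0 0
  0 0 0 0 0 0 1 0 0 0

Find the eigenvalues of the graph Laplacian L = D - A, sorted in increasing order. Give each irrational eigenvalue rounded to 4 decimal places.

[0, 0, 0, 0, 0.5858, 1, 2, 2, 3, 3.4142]

With the vertex order [0, 1, 2, 3, 4, 5, 6, 7, 8, 9], the degrees are [1, 1, 1, 2, 2, 1, 2, 0, 1, 1], giving D = diag(1, 1, 1, 2, 2, 1, 2, 0, 1, 1) and L = D - A. The multiplicity of 0 as a Laplacian eigenvalue equals the number of connected components. The 4 zero eigenvalues correspond to the 4 connected components. The largest eigenvalue, 3.4142, is at most the vertex count 10.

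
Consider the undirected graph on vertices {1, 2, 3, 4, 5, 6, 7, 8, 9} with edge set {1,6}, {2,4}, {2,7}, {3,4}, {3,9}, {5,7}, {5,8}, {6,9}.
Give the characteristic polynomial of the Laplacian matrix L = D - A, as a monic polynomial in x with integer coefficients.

x^9 - 16x^8 + 105x^7 - 364x^6 + 715x^5 - 792x^4 + 462x^3 - 120x^2 + 9x

Reading degrees in the order [1, 2, 3, 4, 5, 6, 7, 8, 9] gives [1, 2, 2, 2, 2, 2, 2, 1, 2]; set D = diag(1, 2, 2, 2, 2, 2, 2, 1, 2) and form L = D - A. L has integer entries, so p(x) = det(xI - L) has integer coefficients. Expanding the determinant yields x^9 - 16x^8 + 105x^7 - 364x^6 + 715x^5 - 792x^4 + 462x^3 - 120x^2 + 9x. The constant term is 0 because L is singular (the all-ones vector lies in its kernel). There is one zero in the spectrum, matching the 1 component.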